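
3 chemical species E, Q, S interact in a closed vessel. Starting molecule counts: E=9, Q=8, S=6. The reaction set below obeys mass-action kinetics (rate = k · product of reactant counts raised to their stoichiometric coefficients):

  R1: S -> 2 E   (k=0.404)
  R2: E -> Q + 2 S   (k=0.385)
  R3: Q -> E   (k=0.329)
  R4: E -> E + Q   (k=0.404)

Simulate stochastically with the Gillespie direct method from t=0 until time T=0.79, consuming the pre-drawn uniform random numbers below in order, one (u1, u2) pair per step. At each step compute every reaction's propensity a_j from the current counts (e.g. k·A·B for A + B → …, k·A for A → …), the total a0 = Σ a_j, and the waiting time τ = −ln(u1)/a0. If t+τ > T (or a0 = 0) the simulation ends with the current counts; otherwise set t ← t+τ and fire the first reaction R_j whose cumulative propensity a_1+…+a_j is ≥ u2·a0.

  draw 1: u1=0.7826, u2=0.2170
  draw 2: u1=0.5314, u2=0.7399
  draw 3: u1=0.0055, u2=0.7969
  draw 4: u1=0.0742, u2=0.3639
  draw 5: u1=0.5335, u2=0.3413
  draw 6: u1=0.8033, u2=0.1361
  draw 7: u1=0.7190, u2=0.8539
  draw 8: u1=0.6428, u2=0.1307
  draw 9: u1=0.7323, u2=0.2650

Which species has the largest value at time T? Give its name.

Dominant species at T: Q

t=0.000: E=9 Q=8 S=6
Draw 1: a1=2.424, a2=3.465, a3=2.632, a4=3.636, a0=12.157; τ=−ln(0.7826)/12.157=0.020 → t=0.020; u2·a0=0.2170·12.157=2.638; a1=2.424 < 2.638 ≤ a1+a2=5.889 → R2 fires; E=8 Q=9 S=8
Draw 2: a1=3.232, a2=3.080, a3=2.961, a4=3.232, a0=12.505; τ=−ln(0.5314)/12.505=0.051 → t=0.071; u2·a0=0.7399·12.505=9.252; a1+a2=6.312 < 9.252 ≤ a1+…+a3=9.273 → R3 fires; E=9 Q=8 S=8
Draw 3: a1=3.232, a2=3.465, a3=2.632, a4=3.636, a0=12.965; τ=−ln(0.0055)/12.965=0.401 → t=0.472; u2·a0=0.7969·12.965=10.332; a1+…+a3=9.329 < 10.332 ≤ a1+…+a4=12.965 → R4 fires; E=9 Q=9 S=8
Draw 4: a1=3.232, a2=3.465, a3=2.961, a4=3.636, a0=13.294; τ=−ln(0.0742)/13.294=0.196 → t=0.668; u2·a0=0.3639·13.294=4.838; a1=3.232 < 4.838 ≤ a1+a2=6.697 → R2 fires; E=8 Q=10 S=10
Draw 5: a1=4.040, a2=3.080, a3=3.290, a4=3.232, a0=13.642; τ=−ln(0.5335)/13.642=0.046 → t=0.714; u2·a0=0.3413·13.642=4.656; a1=4.040 < 4.656 ≤ a1+a2=7.120 → R2 fires; E=7 Q=11 S=12
Draw 6: a1=4.848, a2=2.695, a3=3.619, a4=2.828, a0=13.990; τ=−ln(0.8033)/13.990=0.016 → t=0.729; u2·a0=0.1361·13.990=1.904 ≤ a1=4.848 → R1 fires; E=9 Q=11 S=11
Draw 7: a1=4.444, a2=3.465, a3=3.619, a4=3.636, a0=15.164; τ=−ln(0.7190)/15.164=0.022 → t=0.751; u2·a0=0.8539·15.164=12.949; a1+…+a3=11.528 < 12.949 ≤ a1+…+a4=15.164 → R4 fires; E=9 Q=12 S=11
Draw 8: a1=4.444, a2=3.465, a3=3.948, a4=3.636, a0=15.493; τ=−ln(0.6428)/15.493=0.029 → t=0.780; u2·a0=0.1307·15.493=2.025 ≤ a1=4.444 → R1 fires; E=11 Q=12 S=10
Draw 9: a1=4.040, a2=4.235, a3=3.948, a4=4.444, a0=16.667; τ=−ln(0.7323)/16.667=0.019 → t=0.798 > T=0.79: stop.
At T=0.79: E=11 Q=12 S=10; the largest is Q.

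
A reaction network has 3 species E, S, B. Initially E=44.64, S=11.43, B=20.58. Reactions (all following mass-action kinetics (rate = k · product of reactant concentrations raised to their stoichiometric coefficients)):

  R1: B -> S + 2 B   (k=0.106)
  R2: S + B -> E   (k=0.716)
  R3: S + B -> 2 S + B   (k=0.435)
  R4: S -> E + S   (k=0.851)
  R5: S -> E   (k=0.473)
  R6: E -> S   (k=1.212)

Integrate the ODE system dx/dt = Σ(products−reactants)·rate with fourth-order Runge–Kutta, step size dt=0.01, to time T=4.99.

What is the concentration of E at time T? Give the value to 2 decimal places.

RK4 with dt=0.01: 499 steps to T=4.99. Trajectory (selected grid times):
t=0.00: E=44.64 S=11.43 B=20.58
t=0.55: E=46.45 S=31.82 B=0.01
t=1.11: E=46.80 S=51.53 B=0.00
t=1.66: E=56.76 S=69.92 B=0.00
t=2.22: E=72.88 S=92.23 B=0.00
t=2.77: E=94.38 S=120.17 B=0.00
t=3.33: E=123.16 S=157.06 B=0.00
t=3.88: E=160.08 S=204.20 B=0.00
t=4.44: E=209.09 S=266.74 B=0.00
t=4.99: E=271.82 S=346.77 B=0.00
Read off E at T=4.99: 271.82

E at T = 271.82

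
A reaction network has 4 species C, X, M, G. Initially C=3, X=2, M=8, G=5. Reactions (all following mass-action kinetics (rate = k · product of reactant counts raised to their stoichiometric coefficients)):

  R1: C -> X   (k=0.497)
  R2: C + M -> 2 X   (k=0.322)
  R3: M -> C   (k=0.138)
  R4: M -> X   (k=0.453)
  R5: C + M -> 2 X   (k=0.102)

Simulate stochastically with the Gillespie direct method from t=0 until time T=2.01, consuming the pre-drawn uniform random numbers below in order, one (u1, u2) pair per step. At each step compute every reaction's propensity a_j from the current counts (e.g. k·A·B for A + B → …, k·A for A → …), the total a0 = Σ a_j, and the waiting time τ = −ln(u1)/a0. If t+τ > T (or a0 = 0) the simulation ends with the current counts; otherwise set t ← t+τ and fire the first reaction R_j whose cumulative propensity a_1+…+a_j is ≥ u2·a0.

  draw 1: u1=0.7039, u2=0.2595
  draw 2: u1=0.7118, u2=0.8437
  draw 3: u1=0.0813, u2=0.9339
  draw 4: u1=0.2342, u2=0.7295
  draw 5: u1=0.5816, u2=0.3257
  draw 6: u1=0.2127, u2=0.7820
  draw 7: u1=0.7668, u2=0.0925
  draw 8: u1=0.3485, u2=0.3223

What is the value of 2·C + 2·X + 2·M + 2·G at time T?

Value at T = 36

Check how each reaction changes W = 2·C + 2·X + 2·M + 2·G (weight of products minus weight of reactants):
R1: C -> X: (2·1) − (2·1) = 2 − 2 = 0
R2: C + M -> 2 X: (2·2) − (2·1 + 2·1) = 4 − 4 = 0
R3: M -> C: (2·1) − (2·1) = 2 − 2 = 0
R4: M -> X: (2·1) − (2·1) = 2 − 2 = 0
R5: C + M -> 2 X: (2·2) − (2·1 + 2·1) = 4 − 4 = 0
Every reaction leaves W unchanged, so W is conserved and no simulation is needed: W(T) = W(0) = 2·3 + 2·2 + 2·8 + 2·5 = 36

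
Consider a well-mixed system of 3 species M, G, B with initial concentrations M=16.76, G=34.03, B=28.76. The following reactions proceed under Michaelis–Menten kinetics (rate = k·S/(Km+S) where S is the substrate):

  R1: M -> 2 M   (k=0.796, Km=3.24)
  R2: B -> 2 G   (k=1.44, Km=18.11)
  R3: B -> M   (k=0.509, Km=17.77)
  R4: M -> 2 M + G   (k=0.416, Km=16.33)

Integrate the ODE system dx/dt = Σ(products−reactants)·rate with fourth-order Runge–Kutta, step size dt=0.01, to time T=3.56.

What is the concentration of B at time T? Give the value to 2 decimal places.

RK4 with dt=0.01: 356 steps to T=3.56. Trajectory (selected grid times):
t=0.00: M=16.76 G=34.03 B=28.76
t=0.40: M=17.24 G=34.82 B=28.28
t=0.79: M=17.70 G=35.59 B=27.82
t=1.19: M=18.19 G=36.37 B=27.35
t=1.58: M=18.66 G=37.13 B=26.89
t=1.98: M=19.14 G=37.90 B=26.43
t=2.37: M=19.61 G=38.66 B=25.98
t=2.77: M=20.10 G=39.42 B=25.52
t=3.16: M=20.57 G=40.17 B=25.07
t=3.56: M=21.06 G=40.93 B=24.62
Read off B at T=3.56: 24.62

B at T = 24.62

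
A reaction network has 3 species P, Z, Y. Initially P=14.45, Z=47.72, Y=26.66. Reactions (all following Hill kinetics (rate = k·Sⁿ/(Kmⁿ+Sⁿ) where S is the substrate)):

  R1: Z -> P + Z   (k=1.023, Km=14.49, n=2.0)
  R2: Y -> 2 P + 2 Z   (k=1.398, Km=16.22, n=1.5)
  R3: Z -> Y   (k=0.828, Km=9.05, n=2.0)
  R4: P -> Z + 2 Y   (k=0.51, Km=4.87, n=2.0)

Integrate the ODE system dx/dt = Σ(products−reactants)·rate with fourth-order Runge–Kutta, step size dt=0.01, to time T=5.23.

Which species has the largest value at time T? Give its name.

RK4 with dt=0.01: 523 steps to T=5.23. Trajectory (selected grid times):
t=0.00: P=14.45 Z=47.72 Y=26.66
t=0.58: P=15.83 Z=48.63 Y=27.11
t=1.16: P=17.22 Z=49.55 Y=27.56
t=1.74: P=18.61 Z=50.48 Y=28.02
t=2.32: P=20.01 Z=51.42 Y=28.47
t=2.91: P=21.44 Z=52.39 Y=28.94
t=3.49: P=22.86 Z=53.35 Y=29.40
t=4.07: P=24.28 Z=54.32 Y=29.85
t=4.65: P=25.71 Z=55.30 Y=30.31
t=5.23: P=27.15 Z=56.29 Y=30.76
At T=5.23: P=27.15 Z=56.29 Y=30.76; the largest is Z.

Dominant species at T: Z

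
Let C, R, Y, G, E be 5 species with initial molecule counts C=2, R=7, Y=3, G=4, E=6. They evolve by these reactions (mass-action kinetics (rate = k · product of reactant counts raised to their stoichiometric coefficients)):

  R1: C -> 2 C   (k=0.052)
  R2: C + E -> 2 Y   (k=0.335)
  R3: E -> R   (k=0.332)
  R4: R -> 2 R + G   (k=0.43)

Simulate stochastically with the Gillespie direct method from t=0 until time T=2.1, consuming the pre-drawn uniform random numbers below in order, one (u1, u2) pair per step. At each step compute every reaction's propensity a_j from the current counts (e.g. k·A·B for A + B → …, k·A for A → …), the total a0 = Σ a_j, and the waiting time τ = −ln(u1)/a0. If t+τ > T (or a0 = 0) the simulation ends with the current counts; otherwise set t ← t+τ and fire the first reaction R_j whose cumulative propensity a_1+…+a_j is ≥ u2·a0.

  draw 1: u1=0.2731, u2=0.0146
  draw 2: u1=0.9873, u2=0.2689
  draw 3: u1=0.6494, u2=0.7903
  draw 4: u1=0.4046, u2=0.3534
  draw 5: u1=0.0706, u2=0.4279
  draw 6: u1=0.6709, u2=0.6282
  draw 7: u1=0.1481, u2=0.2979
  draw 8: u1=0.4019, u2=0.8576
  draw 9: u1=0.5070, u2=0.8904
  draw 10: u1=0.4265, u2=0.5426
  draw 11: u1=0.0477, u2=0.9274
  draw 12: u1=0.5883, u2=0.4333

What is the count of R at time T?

R at T = 16

t=0.000: C=2 R=7 Y=3 G=4 E=6
Draw 1: a1=0.104, a2=4.020, a3=1.992, a4=3.010, a0=9.126; τ=−ln(0.2731)/9.126=0.142 → t=0.142; u2·a0=0.0146·9.126=0.133; a1=0.104 < 0.133 ≤ a1+a2=4.124 → R2 fires; C=1 R=7 Y=5 G=4 E=5
Draw 2: a1=0.052, a2=1.675, a3=1.660, a4=3.010, a0=6.397; τ=−ln(0.9873)/6.397=0.002 → t=0.144; u2·a0=0.2689·6.397=1.720; a1=0.052 < 1.720 ≤ a1+a2=1.727 → R2 fires; C=0 R=7 Y=7 G=4 E=4
Draw 3: a1=0.000, a2=0.000, a3=1.328, a4=3.010, a0=4.338; τ=−ln(0.6494)/4.338=0.100 → t=0.244; u2·a0=0.7903·4.338=3.428; a1+…+a3=1.328 < 3.428 ≤ a1+…+a4=4.338 → R4 fires; C=0 R=8 Y=7 G=5 E=4
Draw 4: a1=0.000, a2=0.000, a3=1.328, a4=3.440, a0=4.768; τ=−ln(0.4046)/4.768=0.190 → t=0.434; u2·a0=0.3534·4.768=1.685; a1+…+a3=1.328 < 1.685 ≤ a1+…+a4=4.768 → R4 fires; C=0 R=9 Y=7 G=6 E=4
Draw 5: a1=0.000, a2=0.000, a3=1.328, a4=3.870, a0=5.198; τ=−ln(0.0706)/5.198=0.510 → t=0.943; u2·a0=0.4279·5.198=2.224; a1+…+a3=1.328 < 2.224 ≤ a1+…+a4=5.198 → R4 fires; C=0 R=10 Y=7 G=7 E=4
Draw 6: a1=0.000, a2=0.000, a3=1.328, a4=4.300, a0=5.628; τ=−ln(0.6709)/5.628=0.071 → t=1.014; u2·a0=0.6282·5.628=3.536; a1+…+a3=1.328 < 3.536 ≤ a1+…+a4=5.628 → R4 fires; C=0 R=11 Y=7 G=8 E=4
Draw 7: a1=0.000, a2=0.000, a3=1.328, a4=4.730, a0=6.058; τ=−ln(0.1481)/6.058=0.315 → t=1.330; u2·a0=0.2979·6.058=1.805; a1+…+a3=1.328 < 1.805 ≤ a1+…+a4=6.058 → R4 fires; C=0 R=12 Y=7 G=9 E=4
Draw 8: a1=0.000, a2=0.000, a3=1.328, a4=5.160, a0=6.488; τ=−ln(0.4019)/6.488=0.140 → t=1.470; u2·a0=0.8576·6.488=5.564; a1+…+a3=1.328 < 5.564 ≤ a1+…+a4=6.488 → R4 fires; C=0 R=13 Y=7 G=10 E=4
Draw 9: a1=0.000, a2=0.000, a3=1.328, a4=5.590, a0=6.918; τ=−ln(0.5070)/6.918=0.098 → t=1.568; u2·a0=0.8904·6.918=6.160; a1+…+a3=1.328 < 6.160 ≤ a1+…+a4=6.918 → R4 fires; C=0 R=14 Y=7 G=11 E=4
Draw 10: a1=0.000, a2=0.000, a3=1.328, a4=6.020, a0=7.348; τ=−ln(0.4265)/7.348=0.116 → t=1.684; u2·a0=0.5426·7.348=3.987; a1+…+a3=1.328 < 3.987 ≤ a1+…+a4=7.348 → R4 fires; C=0 R=15 Y=7 G=12 E=4
Draw 11: a1=0.000, a2=0.000, a3=1.328, a4=6.450, a0=7.778; τ=−ln(0.0477)/7.778=0.391 → t=2.076; u2·a0=0.9274·7.778=7.213; a1+…+a3=1.328 < 7.213 ≤ a1+…+a4=7.778 → R4 fires; C=0 R=16 Y=7 G=13 E=4
Draw 12: a1=0.000, a2=0.000, a3=1.328, a4=6.880, a0=8.208; τ=−ln(0.5883)/8.208=0.065 → t=2.140 > T=2.1: stop.
Read off R at T=2.1: 16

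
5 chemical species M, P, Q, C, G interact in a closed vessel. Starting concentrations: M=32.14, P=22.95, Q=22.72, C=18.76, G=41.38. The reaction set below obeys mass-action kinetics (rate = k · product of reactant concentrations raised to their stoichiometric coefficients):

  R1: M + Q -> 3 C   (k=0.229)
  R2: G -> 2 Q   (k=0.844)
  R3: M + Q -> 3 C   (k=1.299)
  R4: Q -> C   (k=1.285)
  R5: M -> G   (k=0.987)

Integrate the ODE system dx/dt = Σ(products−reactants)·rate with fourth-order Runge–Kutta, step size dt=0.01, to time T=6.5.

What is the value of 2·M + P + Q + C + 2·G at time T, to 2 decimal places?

Check how each reaction changes W = 2·M + P + Q + C + 2·G (weight of products minus weight of reactants):
R1: M + Q -> 3 C: (1·3) − (2·1 + 1·1) = 3 − 3 = 0
R2: G -> 2 Q: (1·2) − (2·1) = 2 − 2 = 0
R3: M + Q -> 3 C: (1·3) − (2·1 + 1·1) = 3 − 3 = 0
R4: Q -> C: (1·1) − (1·1) = 1 − 1 = 0
R5: M -> G: (2·1) − (2·1) = 2 − 2 = 0
Every reaction leaves W unchanged, so W is conserved and no simulation is needed: W(T) = W(0) = 2·32.14 + 22.95 + 22.72 + 18.76 + 2·41.38 = 211.47

Value at T = 211.47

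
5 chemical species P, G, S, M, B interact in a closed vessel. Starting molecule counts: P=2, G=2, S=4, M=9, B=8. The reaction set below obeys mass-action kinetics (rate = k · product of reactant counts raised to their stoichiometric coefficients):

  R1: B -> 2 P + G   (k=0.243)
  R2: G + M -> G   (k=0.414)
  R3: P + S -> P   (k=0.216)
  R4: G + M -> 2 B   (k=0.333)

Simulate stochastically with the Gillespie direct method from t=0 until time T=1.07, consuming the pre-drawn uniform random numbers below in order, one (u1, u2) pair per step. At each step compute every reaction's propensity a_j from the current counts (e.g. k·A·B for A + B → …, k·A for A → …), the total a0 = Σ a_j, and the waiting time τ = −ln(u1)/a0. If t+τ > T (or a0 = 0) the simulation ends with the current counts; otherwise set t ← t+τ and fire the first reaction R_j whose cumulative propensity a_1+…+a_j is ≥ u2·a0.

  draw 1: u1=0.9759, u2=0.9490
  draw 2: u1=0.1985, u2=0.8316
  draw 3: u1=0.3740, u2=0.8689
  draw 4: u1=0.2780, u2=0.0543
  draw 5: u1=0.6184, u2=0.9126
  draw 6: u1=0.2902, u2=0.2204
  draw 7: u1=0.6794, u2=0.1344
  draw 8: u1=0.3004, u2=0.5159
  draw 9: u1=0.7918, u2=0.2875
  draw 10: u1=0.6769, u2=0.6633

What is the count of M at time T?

M at T = 5

t=0.000: P=2 G=2 S=4 M=9 B=8
Draw 1: a1=1.944, a2=7.452, a3=1.728, a4=5.994, a0=17.118; τ=−ln(0.9759)/17.118=0.001 → t=0.001; u2·a0=0.9490·17.118=16.245; a1+…+a3=11.124 < 16.245 ≤ a1+…+a4=17.118 → R4 fires; P=2 G=1 S=4 M=8 B=10
Draw 2: a1=2.430, a2=3.312, a3=1.728, a4=2.664, a0=10.134; τ=−ln(0.1985)/10.134=0.160 → t=0.161; u2·a0=0.8316·10.134=8.427; a1+…+a3=7.470 < 8.427 ≤ a1+…+a4=10.134 → R4 fires; P=2 G=0 S=4 M=7 B=12
Draw 3: a1=2.916, a2=0.000, a3=1.728, a4=0.000, a0=4.644; τ=−ln(0.3740)/4.644=0.212 → t=0.373; u2·a0=0.8689·4.644=4.035; a1+a2=2.916 < 4.035 ≤ a1+…+a3=4.644 → R3 fires; P=2 G=0 S=3 M=7 B=12
Draw 4: a1=2.916, a2=0.000, a3=1.296, a4=0.000, a0=4.212; τ=−ln(0.2780)/4.212=0.304 → t=0.677; u2·a0=0.0543·4.212=0.229 ≤ a1=2.916 → R1 fires; P=4 G=1 S=3 M=7 B=11
Draw 5: a1=2.673, a2=2.898, a3=2.592, a4=2.331, a0=10.494; τ=−ln(0.6184)/10.494=0.046 → t=0.722; u2·a0=0.9126·10.494=9.577; a1+…+a3=8.163 < 9.577 ≤ a1+…+a4=10.494 → R4 fires; P=4 G=0 S=3 M=6 B=13
Draw 6: a1=3.159, a2=0.000, a3=2.592, a4=0.000, a0=5.751; τ=−ln(0.2902)/5.751=0.215 → t=0.938; u2·a0=0.2204·5.751=1.268 ≤ a1=3.159 → R1 fires; P=6 G=1 S=3 M=6 B=12
Draw 7: a1=2.916, a2=2.484, a3=3.888, a4=1.998, a0=11.286; τ=−ln(0.6794)/11.286=0.034 → t=0.972; u2·a0=0.1344·11.286=1.517 ≤ a1=2.916 → R1 fires; P=8 G=2 S=3 M=6 B=11
Draw 8: a1=2.673, a2=4.968, a3=5.184, a4=3.996, a0=16.821; τ=−ln(0.3004)/16.821=0.071 → t=1.043; u2·a0=0.5159·16.821=8.678; a1+a2=7.641 < 8.678 ≤ a1+…+a3=12.825 → R3 fires; P=8 G=2 S=2 M=6 B=11
Draw 9: a1=2.673, a2=4.968, a3=3.456, a4=3.996, a0=15.093; τ=−ln(0.7918)/15.093=0.015 → t=1.059; u2·a0=0.2875·15.093=4.339; a1=2.673 < 4.339 ≤ a1+a2=7.641 → R2 fires; P=8 G=2 S=2 M=5 B=11
Draw 10: a1=2.673, a2=4.140, a3=3.456, a4=3.330, a0=13.599; τ=−ln(0.6769)/13.599=0.029 → t=1.088 > T=1.07: stop.
Read off M at T=1.07: 5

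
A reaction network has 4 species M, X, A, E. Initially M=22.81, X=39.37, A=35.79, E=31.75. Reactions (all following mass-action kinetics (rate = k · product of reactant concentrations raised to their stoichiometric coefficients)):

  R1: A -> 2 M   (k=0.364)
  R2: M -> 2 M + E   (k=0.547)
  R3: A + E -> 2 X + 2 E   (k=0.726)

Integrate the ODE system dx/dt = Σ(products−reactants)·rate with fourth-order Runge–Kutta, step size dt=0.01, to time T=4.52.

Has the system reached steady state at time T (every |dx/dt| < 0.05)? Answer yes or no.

RK4 with dt=0.01: 452 steps to T=4.52. Trajectory (selected grid times):
t=0.00: M=22.81 X=39.37 A=35.79 E=31.75
t=0.50: M=30.95 X=110.20 A=0.00 E=74.56
t=1.00: M=40.69 X=110.20 A=0.00 E=84.30
t=1.51: M=53.78 X=110.20 A=0.00 E=97.39
t=2.01: M=70.70 X=110.20 A=0.00 E=114.31
t=2.51: M=92.94 X=110.20 A=0.00 E=136.55
t=3.01: M=122.18 X=110.20 A=0.00 E=165.79
t=3.52: M=161.49 X=110.20 A=0.00 E=205.10
t=4.02: M=212.29 X=110.20 A=0.00 E=255.90
t=4.52: M=279.07 X=110.20 A=0.00 E=322.68
Rates at T: R1=0.0000, R2=152.6498, R3=0.0000
dx/dt at T (Σ net stoichiometry × rate): M=+152.6498, X=+0.0000, A=-0.0000, E=+152.6498
Largest |dx/dt| is |+152.6498| (M) ≥ 0.05 → not steady.

Steady state at T: no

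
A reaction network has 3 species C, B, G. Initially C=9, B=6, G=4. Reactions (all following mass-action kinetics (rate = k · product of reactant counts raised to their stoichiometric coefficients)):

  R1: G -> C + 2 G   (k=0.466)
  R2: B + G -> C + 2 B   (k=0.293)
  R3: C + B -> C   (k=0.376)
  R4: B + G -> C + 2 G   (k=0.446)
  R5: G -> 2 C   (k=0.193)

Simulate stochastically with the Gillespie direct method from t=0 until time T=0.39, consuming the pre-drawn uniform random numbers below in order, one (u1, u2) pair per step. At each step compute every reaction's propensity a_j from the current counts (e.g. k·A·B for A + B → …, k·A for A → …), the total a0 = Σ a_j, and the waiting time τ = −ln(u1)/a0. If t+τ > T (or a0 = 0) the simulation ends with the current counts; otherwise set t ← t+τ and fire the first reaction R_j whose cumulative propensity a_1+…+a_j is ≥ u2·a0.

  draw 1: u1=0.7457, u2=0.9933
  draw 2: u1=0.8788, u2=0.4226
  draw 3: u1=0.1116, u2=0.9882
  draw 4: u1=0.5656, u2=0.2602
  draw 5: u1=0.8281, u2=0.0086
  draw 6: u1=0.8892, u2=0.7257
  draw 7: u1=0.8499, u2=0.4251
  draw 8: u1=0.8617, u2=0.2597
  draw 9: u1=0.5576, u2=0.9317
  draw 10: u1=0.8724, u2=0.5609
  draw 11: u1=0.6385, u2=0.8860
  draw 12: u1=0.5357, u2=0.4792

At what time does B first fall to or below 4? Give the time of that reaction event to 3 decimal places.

t=0.000: C=9 B=6 G=4
Draw 1: a1=1.864, a2=7.032, a3=20.304, a4=10.704, a5=0.772, a0=40.676; τ=−ln(0.7457)/40.676=0.007 → t=0.007; u2·a0=0.9933·40.676=40.403; a1+…+a4=39.904 < 40.403 ≤ a1+…+a5=40.676 → R5 fires; C=11 B=6 G=3
Draw 2: a1=1.398, a2=5.274, a3=24.816, a4=8.028, a5=0.579, a0=40.095; τ=−ln(0.8788)/40.095=0.003 → t=0.010; u2·a0=0.4226·40.095=16.944; a1+a2=6.672 < 16.944 ≤ a1+…+a3=31.488 → R3 fires; C=11 B=5 G=3
Draw 3: a1=1.398, a2=4.395, a3=20.680, a4=6.690, a5=0.579, a0=33.742; τ=−ln(0.1116)/33.742=0.065 → t=0.075; u2·a0=0.9882·33.742=33.344; a1+…+a4=33.163 < 33.344 ≤ a1+…+a5=33.742 → R5 fires; C=13 B=5 G=2
Draw 4: a1=0.932, a2=2.930, a3=24.440, a4=4.460, a5=0.386, a0=33.148; τ=−ln(0.5656)/33.148=0.017 → t=0.093; u2·a0=0.2602·33.148=8.625; a1+a2=3.862 < 8.625 ≤ a1+…+a3=28.302 → R3 fires; C=13 B=4 G=2
Draw 5: a1=0.932, a2=2.344, a3=19.552, a4=3.568, a5=0.386, a0=26.782; τ=−ln(0.8281)/26.782=0.007 → t=0.100; u2·a0=0.0086·26.782=0.230 ≤ a1=0.932 → R1 fires; C=14 B=4 G=3
Draw 6: a1=1.398, a2=3.516, a3=21.056, a4=5.352, a5=0.579, a0=31.901; τ=−ln(0.8892)/31.901=0.004 → t=0.103; u2·a0=0.7257·31.901=23.151; a1+a2=4.914 < 23.151 ≤ a1+…+a3=25.970 → R3 fires; C=14 B=3 G=3
Draw 7: a1=1.398, a2=2.637, a3=15.792, a4=4.014, a5=0.579, a0=24.420; τ=−ln(0.8499)/24.420=0.007 → t=0.110; u2·a0=0.4251·24.420=10.381; a1+a2=4.035 < 10.381 ≤ a1+…+a3=19.827 → R3 fires; C=14 B=2 G=3
Draw 8: a1=1.398, a2=1.758, a3=10.528, a4=2.676, a5=0.579, a0=16.939; τ=−ln(0.8617)/16.939=0.009 → t=0.119; u2·a0=0.2597·16.939=4.399; a1+a2=3.156 < 4.399 ≤ a1+…+a3=13.684 → R3 fires; C=14 B=1 G=3
Draw 9: a1=1.398, a2=0.879, a3=5.264, a4=1.338, a5=0.579, a0=9.458; τ=−ln(0.5576)/9.458=0.062 → t=0.181; u2·a0=0.9317·9.458=8.812; a1+…+a3=7.541 < 8.812 ≤ a1+…+a4=8.879 → R4 fires; C=15 B=0 G=4
Draw 10: a1=1.864, a2=0.000, a3=0.000, a4=0.000, a5=0.772, a0=2.636; τ=−ln(0.8724)/2.636=0.052 → t=0.232; u2·a0=0.5609·2.636=1.479 ≤ a1=1.864 → R1 fires; C=16 B=0 G=5
Draw 11: a1=2.330, a2=0.000, a3=0.000, a4=0.000, a5=0.965, a0=3.295; τ=−ln(0.6385)/3.295=0.136 → t=0.368; u2·a0=0.8860·3.295=2.919; a1+…+a4=2.330 < 2.919 ≤ a1+…+a5=3.295 → R5 fires; C=18 B=0 G=4
Draw 12: a1=1.864, a2=0.000, a3=0.000, a4=0.000, a5=0.772, a0=2.636; τ=−ln(0.5357)/2.636=0.237 → t=0.605 > T=0.39: stop.
B first becomes ≤ 4 when it reaches 4 at the event at t=0.093.

Threshold first reached at t = 0.093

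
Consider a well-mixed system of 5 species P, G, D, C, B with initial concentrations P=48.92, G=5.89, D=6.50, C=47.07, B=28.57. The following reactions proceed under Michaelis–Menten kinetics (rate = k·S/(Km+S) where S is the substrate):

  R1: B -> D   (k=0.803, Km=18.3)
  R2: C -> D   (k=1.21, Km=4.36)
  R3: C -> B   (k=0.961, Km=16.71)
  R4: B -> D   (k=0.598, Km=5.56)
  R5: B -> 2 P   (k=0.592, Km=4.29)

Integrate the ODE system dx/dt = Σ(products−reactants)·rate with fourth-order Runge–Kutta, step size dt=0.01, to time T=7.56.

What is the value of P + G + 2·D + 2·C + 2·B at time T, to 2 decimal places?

Value at T = 219.09

Check how each reaction changes W = P + G + 2·D + 2·C + 2·B (weight of products minus weight of reactants):
R1: B -> D: (2·1) − (2·1) = 2 − 2 = 0
R2: C -> D: (2·1) − (2·1) = 2 − 2 = 0
R3: C -> B: (2·1) − (2·1) = 2 − 2 = 0
R4: B -> D: (2·1) − (2·1) = 2 − 2 = 0
R5: B -> 2 P: (1·2) − (2·1) = 2 − 2 = 0
Every reaction leaves W unchanged, so W is conserved and no simulation is needed: W(T) = W(0) = 48.92 + 5.89 + 2·6.50 + 2·47.07 + 2·28.57 = 219.09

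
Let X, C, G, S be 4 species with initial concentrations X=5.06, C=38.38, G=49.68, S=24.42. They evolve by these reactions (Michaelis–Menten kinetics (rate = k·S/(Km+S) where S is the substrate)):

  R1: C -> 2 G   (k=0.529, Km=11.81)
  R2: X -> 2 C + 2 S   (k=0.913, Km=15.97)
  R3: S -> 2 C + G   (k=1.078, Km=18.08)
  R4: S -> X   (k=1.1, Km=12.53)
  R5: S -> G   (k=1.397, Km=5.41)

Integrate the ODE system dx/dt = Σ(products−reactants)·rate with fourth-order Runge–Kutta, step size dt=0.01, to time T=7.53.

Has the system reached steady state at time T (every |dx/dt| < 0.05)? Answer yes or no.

Steady state at T: no

RK4 with dt=0.01: 753 steps to T=7.53. Trajectory (selected grid times):
t=0.00: X=5.06 C=38.38 G=49.68 S=24.42
t=0.84: X=5.47 C=39.44 G=51.83 S=22.73
t=1.67: X=5.86 C=40.48 G=53.93 S=21.13
t=2.51: X=6.22 C=41.52 G=56.02 S=19.57
t=3.35: X=6.55 C=42.53 G=58.09 S=18.08
t=4.18: X=6.86 C=43.51 G=60.10 S=16.67
t=5.02: X=7.14 C=44.48 G=62.10 S=15.32
t=5.86: X=7.40 C=45.42 G=64.07 S=14.04
t=6.69: X=7.63 C=46.32 G=65.98 S=12.85
t=7.53: X=7.84 C=47.20 G=67.87 S=11.71
Rates at T: R1=0.4231, R2=0.3006, R3=0.4237, R4=0.5314, R5=0.9555
dx/dt at T (Σ net stoichiometry × rate): X=+0.2308, C=+1.0255, G=+2.2255, S=-1.3095
Largest |dx/dt| is |+2.2255| (G) ≥ 0.05 → not steady.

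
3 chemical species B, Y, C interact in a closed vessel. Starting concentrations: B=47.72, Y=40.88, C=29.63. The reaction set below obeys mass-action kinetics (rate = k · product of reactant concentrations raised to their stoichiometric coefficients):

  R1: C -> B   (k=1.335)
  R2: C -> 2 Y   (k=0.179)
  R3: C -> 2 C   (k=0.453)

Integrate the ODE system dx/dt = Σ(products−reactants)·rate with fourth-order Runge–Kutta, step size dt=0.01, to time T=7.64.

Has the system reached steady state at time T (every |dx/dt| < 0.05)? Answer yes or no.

Steady state at T: yes

RK4 with dt=0.01: 764 steps to T=7.64. Trajectory (selected grid times):
t=0.00: B=47.72 Y=40.88 C=29.63
t=0.85: B=69.87 Y=46.82 C=12.02
t=1.70: B=78.86 Y=49.23 C=4.88
t=2.55: B=82.51 Y=50.21 C=1.98
t=3.40: B=83.99 Y=50.61 C=0.80
t=4.24: B=84.59 Y=50.77 C=0.33
t=5.09: B=84.83 Y=50.83 C=0.13
t=5.94: B=84.93 Y=50.86 C=0.05
t=6.79: B=84.97 Y=50.87 C=0.02
t=7.64: B=84.99 Y=50.87 C=0.01
Rates at T: R1=0.0119, R2=0.0016, R3=0.0040
dx/dt at T (Σ net stoichiometry × rate): B=+0.0119, Y=+0.0032, C=-0.0095
Largest |dx/dt| is |+0.0119| (B) < 0.05 → steady.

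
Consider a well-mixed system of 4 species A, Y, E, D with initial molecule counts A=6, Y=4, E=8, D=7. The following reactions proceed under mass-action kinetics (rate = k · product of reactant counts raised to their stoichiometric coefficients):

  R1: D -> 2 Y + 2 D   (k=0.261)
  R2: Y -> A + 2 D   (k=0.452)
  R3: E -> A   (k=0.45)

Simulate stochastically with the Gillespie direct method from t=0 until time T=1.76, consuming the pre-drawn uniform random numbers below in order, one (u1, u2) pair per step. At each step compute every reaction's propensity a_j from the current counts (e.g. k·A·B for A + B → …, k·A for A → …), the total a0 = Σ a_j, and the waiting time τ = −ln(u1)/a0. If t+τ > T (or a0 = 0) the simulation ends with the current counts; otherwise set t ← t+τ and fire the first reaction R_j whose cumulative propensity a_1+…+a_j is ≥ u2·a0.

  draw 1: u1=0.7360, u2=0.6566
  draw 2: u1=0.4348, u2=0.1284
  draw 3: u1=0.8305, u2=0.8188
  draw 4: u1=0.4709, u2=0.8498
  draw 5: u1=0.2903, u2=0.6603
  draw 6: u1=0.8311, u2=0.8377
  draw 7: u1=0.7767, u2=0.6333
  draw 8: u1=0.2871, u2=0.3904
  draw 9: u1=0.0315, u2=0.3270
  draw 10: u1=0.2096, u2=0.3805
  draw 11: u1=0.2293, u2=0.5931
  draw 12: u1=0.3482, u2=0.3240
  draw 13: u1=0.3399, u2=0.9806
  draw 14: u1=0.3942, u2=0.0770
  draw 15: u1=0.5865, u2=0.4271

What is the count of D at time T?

t=0.000: A=6 Y=4 E=8 D=7
Draw 1: a1=1.827, a2=1.808, a3=3.600, a0=7.235; τ=−ln(0.7360)/7.235=0.042 → t=0.042; u2·a0=0.6566·7.235=4.751; a1+a2=3.635 < 4.751 ≤ a1+…+a3=7.235 → R3 fires; A=7 Y=4 E=7 D=7
Draw 2: a1=1.827, a2=1.808, a3=3.150, a0=6.785; τ=−ln(0.4348)/6.785=0.123 → t=0.165; u2·a0=0.1284·6.785=0.871 ≤ a1=1.827 → R1 fires; A=7 Y=6 E=7 D=8
Draw 3: a1=2.088, a2=2.712, a3=3.150, a0=7.950; τ=−ln(0.8305)/7.950=0.023 → t=0.188; u2·a0=0.8188·7.950=6.509; a1+a2=4.800 < 6.509 ≤ a1+…+a3=7.950 → R3 fires; A=8 Y=6 E=6 D=8
Draw 4: a1=2.088, a2=2.712, a3=2.700, a0=7.500; τ=−ln(0.4709)/7.500=0.100 → t=0.289; u2·a0=0.8498·7.500=6.373; a1+a2=4.800 < 6.373 ≤ a1+…+a3=7.500 → R3 fires; A=9 Y=6 E=5 D=8
Draw 5: a1=2.088, a2=2.712, a3=2.250, a0=7.050; τ=−ln(0.2903)/7.050=0.175 → t=0.464; u2·a0=0.6603·7.050=4.655; a1=2.088 < 4.655 ≤ a1+a2=4.800 → R2 fires; A=10 Y=5 E=5 D=10
Draw 6: a1=2.610, a2=2.260, a3=2.250, a0=7.120; τ=−ln(0.8311)/7.120=0.026 → t=0.490; u2·a0=0.8377·7.120=5.964; a1+a2=4.870 < 5.964 ≤ a1+…+a3=7.120 → R3 fires; A=11 Y=5 E=4 D=10
Draw 7: a1=2.610, a2=2.260, a3=1.800, a0=6.670; τ=−ln(0.7767)/6.670=0.038 → t=0.528; u2·a0=0.6333·6.670=4.224; a1=2.610 < 4.224 ≤ a1+a2=4.870 → R2 fires; A=12 Y=4 E=4 D=12
Draw 8: a1=3.132, a2=1.808, a3=1.800, a0=6.740; τ=−ln(0.2871)/6.740=0.185 → t=0.713; u2·a0=0.3904·6.740=2.631 ≤ a1=3.132 → R1 fires; A=12 Y=6 E=4 D=13
Draw 9: a1=3.393, a2=2.712, a3=1.800, a0=7.905; τ=−ln(0.0315)/7.905=0.437 → t=1.151; u2·a0=0.3270·7.905=2.585 ≤ a1=3.393 → R1 fires; A=12 Y=8 E=4 D=14
Draw 10: a1=3.654, a2=3.616, a3=1.800, a0=9.070; τ=−ln(0.2096)/9.070=0.172 → t=1.323; u2·a0=0.3805·9.070=3.451 ≤ a1=3.654 → R1 fires; A=12 Y=10 E=4 D=15
Draw 11: a1=3.915, a2=4.520, a3=1.800, a0=10.235; τ=−ln(0.2293)/10.235=0.144 → t=1.467; u2·a0=0.5931·10.235=6.070; a1=3.915 < 6.070 ≤ a1+a2=8.435 → R2 fires; A=13 Y=9 E=4 D=17
Draw 12: a1=4.437, a2=4.068, a3=1.800, a0=10.305; τ=−ln(0.3482)/10.305=0.102 → t=1.569; u2·a0=0.3240·10.305=3.339 ≤ a1=4.437 → R1 fires; A=13 Y=11 E=4 D=18
Draw 13: a1=4.698, a2=4.972, a3=1.800, a0=11.470; τ=−ln(0.3399)/11.470=0.094 → t=1.663; u2·a0=0.9806·11.470=11.247; a1+a2=9.670 < 11.247 ≤ a1+…+a3=11.470 → R3 fires; A=14 Y=11 E=3 D=18
Draw 14: a1=4.698, a2=4.972, a3=1.350, a0=11.020; τ=−ln(0.3942)/11.020=0.084 → t=1.748; u2·a0=0.0770·11.020=0.849 ≤ a1=4.698 → R1 fires; A=14 Y=13 E=3 D=19
Draw 15: a1=4.959, a2=5.876, a3=1.350, a0=12.185; τ=−ln(0.5865)/12.185=0.044 → t=1.792 > T=1.76: stop.
Read off D at T=1.76: 19

D at T = 19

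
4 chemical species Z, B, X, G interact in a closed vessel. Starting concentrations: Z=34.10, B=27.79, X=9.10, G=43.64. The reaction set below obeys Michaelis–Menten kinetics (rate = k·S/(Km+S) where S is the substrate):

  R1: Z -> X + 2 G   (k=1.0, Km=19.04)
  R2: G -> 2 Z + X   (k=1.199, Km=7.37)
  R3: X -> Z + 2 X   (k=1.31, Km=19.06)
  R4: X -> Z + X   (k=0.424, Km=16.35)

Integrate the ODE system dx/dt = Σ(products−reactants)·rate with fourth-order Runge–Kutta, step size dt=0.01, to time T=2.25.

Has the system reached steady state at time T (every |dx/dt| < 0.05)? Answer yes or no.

Steady state at T: no

RK4 with dt=0.01: 225 steps to T=2.25. Trajectory (selected grid times):
t=0.00: Z=34.10 B=27.79 X=9.10 G=43.64
t=0.25: Z=34.60 B=27.79 X=9.63 G=43.71
t=0.50: Z=35.10 B=27.79 X=10.16 G=43.77
t=0.75: Z=35.61 B=27.79 X=10.69 G=43.84
t=1.00: Z=36.12 B=27.79 X=11.23 G=43.91
t=1.25: Z=36.64 B=27.79 X=11.77 G=43.98
t=1.50: Z=37.16 B=27.79 X=12.32 G=44.05
t=1.75: Z=37.68 B=27.79 X=12.87 G=44.13
t=2.00: Z=38.21 B=27.79 X=13.43 G=44.21
t=2.25: Z=38.74 B=27.79 X=13.99 G=44.28
Rates at T: R1=0.6705, R2=1.0279, R3=0.5546, R4=0.1955
dx/dt at T (Σ net stoichiometry × rate): Z=+2.1355, B=+0.0000, X=+2.2530, G=+0.3131
Largest |dx/dt| is |+2.2530| (X) ≥ 0.05 → not steady.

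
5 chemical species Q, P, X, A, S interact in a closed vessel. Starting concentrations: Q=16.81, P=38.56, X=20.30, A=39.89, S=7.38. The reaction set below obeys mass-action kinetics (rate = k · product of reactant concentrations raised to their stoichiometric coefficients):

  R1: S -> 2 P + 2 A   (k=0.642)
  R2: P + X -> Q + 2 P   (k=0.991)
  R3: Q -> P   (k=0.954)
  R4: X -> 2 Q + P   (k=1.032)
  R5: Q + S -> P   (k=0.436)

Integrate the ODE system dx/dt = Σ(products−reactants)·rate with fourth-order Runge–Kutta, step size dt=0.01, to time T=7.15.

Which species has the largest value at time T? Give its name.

Dominant species at T: P

RK4 with dt=0.01: 715 steps to T=7.15. Trajectory (selected grid times):
t=0.00: Q=16.81 P=38.56 X=20.30 A=39.89 S=7.38
t=0.79: Q=14.29 P=82.85 X=0.00 A=40.64 S=0.00
t=1.59: Q=6.66 P=90.48 X=0.00 A=40.64 S=0.00
t=2.38: Q=3.13 P=94.00 X=0.00 A=40.64 S=0.00
t=3.18: Q=1.46 P=95.67 X=0.00 A=40.64 S=0.00
t=3.97: Q=0.69 P=96.45 X=0.00 A=40.64 S=0.00
t=4.77: Q=0.32 P=96.81 X=0.00 A=40.64 S=0.00
t=5.56: Q=0.15 P=96.98 X=0.00 A=40.64 S=0.00
t=6.36: Q=0.07 P=97.07 X=0.00 A=40.64 S=0.00
t=7.15: Q=0.03 P=97.10 X=0.00 A=40.64 S=0.00
At T=7.15: Q=0.03 P=97.10 X=0.00 A=40.64 S=0.00; the largest is P.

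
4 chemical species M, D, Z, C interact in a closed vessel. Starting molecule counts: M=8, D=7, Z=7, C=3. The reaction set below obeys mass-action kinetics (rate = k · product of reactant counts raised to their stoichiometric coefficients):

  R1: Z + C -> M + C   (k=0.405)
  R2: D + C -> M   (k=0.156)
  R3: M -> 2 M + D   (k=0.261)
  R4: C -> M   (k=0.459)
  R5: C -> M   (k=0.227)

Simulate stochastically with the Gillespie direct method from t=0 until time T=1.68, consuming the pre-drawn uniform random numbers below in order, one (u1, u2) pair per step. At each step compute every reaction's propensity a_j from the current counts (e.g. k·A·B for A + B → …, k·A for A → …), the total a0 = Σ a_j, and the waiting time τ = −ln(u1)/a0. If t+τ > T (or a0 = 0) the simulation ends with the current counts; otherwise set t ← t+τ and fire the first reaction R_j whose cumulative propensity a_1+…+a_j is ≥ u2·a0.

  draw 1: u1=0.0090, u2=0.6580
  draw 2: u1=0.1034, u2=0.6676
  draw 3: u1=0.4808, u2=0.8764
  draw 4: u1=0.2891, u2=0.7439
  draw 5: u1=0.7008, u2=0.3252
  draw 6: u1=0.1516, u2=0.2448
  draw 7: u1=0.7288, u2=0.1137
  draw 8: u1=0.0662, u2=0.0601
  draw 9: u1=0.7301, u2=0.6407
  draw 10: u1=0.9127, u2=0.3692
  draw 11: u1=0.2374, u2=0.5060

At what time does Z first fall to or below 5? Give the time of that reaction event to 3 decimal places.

Threshold first reached at t = 1.067

t=0.000: M=8 D=7 Z=7 C=3
Draw 1: a1=8.505, a2=3.276, a3=2.088, a4=1.377, a5=0.681, a0=15.927; τ=−ln(0.0090)/15.927=0.296 → t=0.296; u2·a0=0.6580·15.927=10.480; a1=8.505 < 10.480 ≤ a1+a2=11.781 → R2 fires; M=9 D=6 Z=7 C=2
Draw 2: a1=5.670, a2=1.872, a3=2.349, a4=0.918, a5=0.454, a0=11.263; τ=−ln(0.1034)/11.263=0.201 → t=0.497; u2·a0=0.6676·11.263=7.519; a1=5.670 < 7.519 ≤ a1+a2=7.542 → R2 fires; M=10 D=5 Z=7 C=1
Draw 3: a1=2.835, a2=0.780, a3=2.610, a4=0.459, a5=0.227, a0=6.911; τ=−ln(0.4808)/6.911=0.106 → t=0.603; u2·a0=0.8764·6.911=6.057; a1+a2=3.615 < 6.057 ≤ a1+…+a3=6.225 → R3 fires; M=11 D=6 Z=7 C=1
Draw 4: a1=2.835, a2=0.936, a3=2.871, a4=0.459, a5=0.227, a0=7.328; τ=−ln(0.2891)/7.328=0.169 → t=0.773; u2·a0=0.7439·7.328=5.451; a1+a2=3.771 < 5.451 ≤ a1+…+a3=6.642 → R3 fires; M=12 D=7 Z=7 C=1
Draw 5: a1=2.835, a2=1.092, a3=3.132, a4=0.459, a5=0.227, a0=7.745; τ=−ln(0.7008)/7.745=0.046 → t=0.818; u2·a0=0.3252·7.745=2.519 ≤ a1=2.835 → R1 fires; M=13 D=7 Z=6 C=1
Draw 6: a1=2.430, a2=1.092, a3=3.393, a4=0.459, a5=0.227, a0=7.601; τ=−ln(0.1516)/7.601=0.248 → t=1.067; u2·a0=0.2448·7.601=1.861 ≤ a1=2.430 → R1 fires; M=14 D=7 Z=5 C=1
Draw 7: a1=2.025, a2=1.092, a3=3.654, a4=0.459, a5=0.227, a0=7.457; τ=−ln(0.7288)/7.457=0.042 → t=1.109; u2·a0=0.1137·7.457=0.848 ≤ a1=2.025 → R1 fires; M=15 D=7 Z=4 C=1
Draw 8: a1=1.620, a2=1.092, a3=3.915, a4=0.459, a5=0.227, a0=7.313; τ=−ln(0.0662)/7.313=0.371 → t=1.480; u2·a0=0.0601·7.313=0.440 ≤ a1=1.620 → R1 fires; M=16 D=7 Z=3 C=1
Draw 9: a1=1.215, a2=1.092, a3=4.176, a4=0.459, a5=0.227, a0=7.169; τ=−ln(0.7301)/7.169=0.044 → t=1.524; u2·a0=0.6407·7.169=4.593; a1+a2=2.307 < 4.593 ≤ a1+…+a3=6.483 → R3 fires; M=17 D=8 Z=3 C=1
Draw 10: a1=1.215, a2=1.248, a3=4.437, a4=0.459, a5=0.227, a0=7.586; τ=−ln(0.9127)/7.586=0.012 → t=1.536; u2·a0=0.3692·7.586=2.801; a1+a2=2.463 < 2.801 ≤ a1+…+a3=6.900 → R3 fires; M=18 D=9 Z=3 C=1
Draw 11: a1=1.215, a2=1.404, a3=4.698, a4=0.459, a5=0.227, a0=8.003; τ=−ln(0.2374)/8.003=0.180 → t=1.716 > T=1.68: stop.
Z first becomes ≤ 5 when it reaches 5 at the event at t=1.067.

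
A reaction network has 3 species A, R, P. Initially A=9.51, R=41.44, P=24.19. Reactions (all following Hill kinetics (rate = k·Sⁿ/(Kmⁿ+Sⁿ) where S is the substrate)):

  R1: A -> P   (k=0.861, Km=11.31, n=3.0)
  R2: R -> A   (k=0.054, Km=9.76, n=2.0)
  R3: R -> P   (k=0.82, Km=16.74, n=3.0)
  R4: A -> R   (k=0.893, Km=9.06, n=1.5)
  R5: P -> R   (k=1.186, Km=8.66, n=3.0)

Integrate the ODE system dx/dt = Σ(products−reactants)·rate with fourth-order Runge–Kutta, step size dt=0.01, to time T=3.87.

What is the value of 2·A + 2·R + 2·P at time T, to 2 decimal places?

Value at T = 150.28

Check how each reaction changes W = 2·A + 2·R + 2·P (weight of products minus weight of reactants):
R1: A -> P: (2·1) − (2·1) = 2 − 2 = 0
R2: R -> A: (2·1) − (2·1) = 2 − 2 = 0
R3: R -> P: (2·1) − (2·1) = 2 − 2 = 0
R4: A -> R: (2·1) − (2·1) = 2 − 2 = 0
R5: P -> R: (2·1) − (2·1) = 2 − 2 = 0
Every reaction leaves W unchanged, so W is conserved and no simulation is needed: W(T) = W(0) = 2·9.51 + 2·41.44 + 2·24.19 = 150.28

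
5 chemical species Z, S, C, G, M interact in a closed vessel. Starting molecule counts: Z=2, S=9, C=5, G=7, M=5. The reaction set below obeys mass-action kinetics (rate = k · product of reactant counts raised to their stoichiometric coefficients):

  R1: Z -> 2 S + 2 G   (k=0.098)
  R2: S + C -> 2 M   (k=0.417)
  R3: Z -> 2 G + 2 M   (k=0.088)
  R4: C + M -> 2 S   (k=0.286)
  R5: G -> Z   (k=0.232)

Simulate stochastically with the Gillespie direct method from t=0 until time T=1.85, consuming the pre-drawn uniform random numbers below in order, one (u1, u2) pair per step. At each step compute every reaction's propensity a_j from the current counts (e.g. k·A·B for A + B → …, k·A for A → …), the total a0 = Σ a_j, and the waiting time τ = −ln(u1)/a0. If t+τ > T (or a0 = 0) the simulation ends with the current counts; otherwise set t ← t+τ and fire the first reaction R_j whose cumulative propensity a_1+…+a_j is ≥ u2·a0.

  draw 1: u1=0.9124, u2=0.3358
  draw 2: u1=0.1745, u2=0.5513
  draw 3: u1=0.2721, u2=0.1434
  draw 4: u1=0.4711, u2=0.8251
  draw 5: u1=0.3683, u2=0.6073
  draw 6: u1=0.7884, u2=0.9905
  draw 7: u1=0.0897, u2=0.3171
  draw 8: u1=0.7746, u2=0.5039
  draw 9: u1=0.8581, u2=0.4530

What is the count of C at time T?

t=0.000: Z=2 S=9 C=5 G=7 M=5
Draw 1: a1=0.196, a2=18.765, a3=0.176, a4=7.150, a5=1.624, a0=27.911; τ=−ln(0.9124)/27.911=0.003 → t=0.003; u2·a0=0.3358·27.911=9.373; a1=0.196 < 9.373 ≤ a1+a2=18.961 → R2 fires; Z=2 S=8 C=4 G=7 M=7
Draw 2: a1=0.196, a2=13.344, a3=0.176, a4=8.008, a5=1.624, a0=23.348; τ=−ln(0.1745)/23.348=0.075 → t=0.078; u2·a0=0.5513·23.348=12.872; a1=0.196 < 12.872 ≤ a1+a2=13.540 → R2 fires; Z=2 S=7 C=3 G=7 M=9
Draw 3: a1=0.196, a2=8.757, a3=0.176, a4=7.722, a5=1.624, a0=18.475; τ=−ln(0.2721)/18.475=0.070 → t=0.149; u2·a0=0.1434·18.475=2.649; a1=0.196 < 2.649 ≤ a1+a2=8.953 → R2 fires; Z=2 S=6 C=2 G=7 M=11
Draw 4: a1=0.196, a2=5.004, a3=0.176, a4=6.292, a5=1.624, a0=13.292; τ=−ln(0.4711)/13.292=0.057 → t=0.205; u2·a0=0.8251·13.292=10.967; a1+…+a3=5.376 < 10.967 ≤ a1+…+a4=11.668 → R4 fires; Z=2 S=8 C=1 G=7 M=10
Draw 5: a1=0.196, a2=3.336, a3=0.176, a4=2.860, a5=1.624, a0=8.192; τ=−ln(0.3683)/8.192=0.122 → t=0.327; u2·a0=0.6073·8.192=4.975; a1+…+a3=3.708 < 4.975 ≤ a1+…+a4=6.568 → R4 fires; Z=2 S=10 C=0 G=7 M=9
Draw 6: a1=0.196, a2=0.000, a3=0.176, a4=0.000, a5=1.624, a0=1.996; τ=−ln(0.7884)/1.996=0.119 → t=0.446; u2·a0=0.9905·1.996=1.977; a1+…+a4=0.372 < 1.977 ≤ a1+…+a5=1.996 → R5 fires; Z=3 S=10 C=0 G=6 M=9
Draw 7: a1=0.294, a2=0.000, a3=0.264, a4=0.000, a5=1.392, a0=1.950; τ=−ln(0.0897)/1.950=1.237 → t=1.683; u2·a0=0.3171·1.950=0.618; a1+…+a4=0.558 < 0.618 ≤ a1+…+a5=1.950 → R5 fires; Z=4 S=10 C=0 G=5 M=9
Draw 8: a1=0.392, a2=0.000, a3=0.352, a4=0.000, a5=1.160, a0=1.904; τ=−ln(0.7746)/1.904=0.134 → t=1.817; u2·a0=0.5039·1.904=0.959; a1+…+a4=0.744 < 0.959 ≤ a1+…+a5=1.904 → R5 fires; Z=5 S=10 C=0 G=4 M=9
Draw 9: a1=0.490, a2=0.000, a3=0.440, a4=0.000, a5=0.928, a0=1.858; τ=−ln(0.8581)/1.858=0.082 → t=1.899 > T=1.85: stop.
Read off C at T=1.85: 0

C at T = 0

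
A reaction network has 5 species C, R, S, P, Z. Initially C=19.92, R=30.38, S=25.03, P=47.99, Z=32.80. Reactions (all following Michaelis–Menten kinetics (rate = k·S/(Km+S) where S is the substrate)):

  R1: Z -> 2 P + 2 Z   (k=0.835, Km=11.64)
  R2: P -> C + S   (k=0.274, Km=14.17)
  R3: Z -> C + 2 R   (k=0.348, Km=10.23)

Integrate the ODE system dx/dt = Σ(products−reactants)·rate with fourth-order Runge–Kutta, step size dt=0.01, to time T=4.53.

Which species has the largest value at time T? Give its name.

RK4 with dt=0.01: 453 steps to T=4.53. Trajectory (selected grid times):
t=0.00: C=19.92 R=30.38 S=25.03 P=47.99 Z=32.80
t=0.50: C=20.16 R=30.65 S=25.14 P=48.50 Z=32.98
t=1.01: C=20.40 R=30.92 S=25.24 P=49.02 Z=33.16
t=1.51: C=20.64 R=31.18 S=25.35 P=49.53 Z=33.33
t=2.01: C=20.88 R=31.45 S=25.46 P=50.05 Z=33.51
t=2.52: C=21.13 R=31.72 S=25.57 P=50.57 Z=33.69
t=3.02: C=21.37 R=31.99 S=25.67 P=51.08 Z=33.86
t=3.52: C=21.61 R=32.26 S=25.78 P=51.60 Z=34.04
t=4.03: C=21.85 R=32.53 S=25.89 P=52.12 Z=34.22
t=4.53: C=22.10 R=32.80 S=26.00 P=52.64 Z=34.40
At T=4.53: C=22.10 R=32.80 S=26.00 P=52.64 Z=34.40; the largest is P.

Dominant species at T: P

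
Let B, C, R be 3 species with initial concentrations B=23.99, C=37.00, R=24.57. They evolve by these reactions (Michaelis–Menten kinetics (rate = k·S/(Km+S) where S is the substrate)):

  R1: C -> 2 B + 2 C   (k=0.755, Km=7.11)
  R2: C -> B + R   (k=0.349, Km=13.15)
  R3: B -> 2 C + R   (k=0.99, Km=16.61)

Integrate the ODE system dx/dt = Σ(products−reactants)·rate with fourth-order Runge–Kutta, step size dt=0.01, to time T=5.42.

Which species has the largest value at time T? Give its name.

Dominant species at T: C

RK4 with dt=0.01: 542 steps to T=5.42. Trajectory (selected grid times):
t=0.00: B=23.99 C=37.00 R=24.57
t=0.60: B=24.55 C=37.93 R=25.08
t=1.20: B=25.12 C=38.87 R=25.59
t=1.81: B=25.69 C=39.83 R=26.11
t=2.41: B=26.26 C=40.78 R=26.63
t=3.01: B=26.82 C=41.74 R=27.16
t=3.61: B=27.39 C=42.70 R=27.69
t=4.22: B=27.97 C=43.69 R=28.23
t=4.82: B=28.54 C=44.67 R=28.76
t=5.42: B=29.10 C=45.65 R=29.30
At T=5.42: B=29.10 C=45.65 R=29.30; the largest is C.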